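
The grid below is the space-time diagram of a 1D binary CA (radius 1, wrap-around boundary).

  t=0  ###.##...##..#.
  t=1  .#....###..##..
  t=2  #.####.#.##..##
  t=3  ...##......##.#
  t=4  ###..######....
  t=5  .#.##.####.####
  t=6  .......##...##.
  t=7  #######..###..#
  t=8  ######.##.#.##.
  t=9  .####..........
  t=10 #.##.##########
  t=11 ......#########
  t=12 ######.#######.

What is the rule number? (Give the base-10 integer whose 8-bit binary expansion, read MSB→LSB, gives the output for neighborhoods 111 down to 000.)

  nb ###: next=#  (t=0,i=1, bit7=1)
  nb ##.: next=.  (t=0,i=2, bit6=0)
  nb #.#: next=.  (t=0,i=3, bit5=0)
  nb #..: next=#  (t=0,i=6, bit4=1)
  nb .##: next=.  (t=0,i=0, bit3=0)
  nb .#.: next=.  (t=0,i=13, bit2=0)
  nb ..#: next=#  (t=0,i=8, bit1=1)
  nb ...: next=#  (t=0,i=7, bit0=1)
  bits 10010011 = 147

147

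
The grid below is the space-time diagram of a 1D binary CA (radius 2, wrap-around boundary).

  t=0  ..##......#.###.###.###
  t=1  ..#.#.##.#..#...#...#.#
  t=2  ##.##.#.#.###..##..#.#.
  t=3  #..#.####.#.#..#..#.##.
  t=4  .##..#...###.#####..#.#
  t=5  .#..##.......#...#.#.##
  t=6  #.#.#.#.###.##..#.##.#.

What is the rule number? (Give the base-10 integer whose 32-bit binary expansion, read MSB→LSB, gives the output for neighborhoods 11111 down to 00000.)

367265365

  #####|.  b31=0 t=4,i=15
  ####.|.  b30=0 t=3,i=7
  ###.#|.  b29=0 t=0,i=14
  ###..|#  b28=1 t=0,i=22
  ##.##|.  b27=0 t=0,i=15
  ##.#.|#  b26=1 t=1,i=8
  ##..#|.  b25=0 t=0,i=0
  ##...|#  b24=1 t=0,i=4
  #.###|#  b23=1 t=0,i=12
  #.##.|#  b22=1 t=1,i=6
  #.#.#|#  b21=1 t=1,i=4
  #.#..|.  b20=0 t=1,i=9
  #..##|.  b19=0 t=0,i=1
  #..#.|#  b18=1 t=1,i=1
  #...#|.  b17=0 t=1,i=14
  #....|.  b16=0 t=0,i=5
  .####|.  b15=0 t=3,i=6
  .###.|.  b14=0 t=0,i=13
  .##.#|.  b13=0 t=1,i=7
  .##..|.  b12=0 t=0,i=3
  .#.##|.  b11=0 t=0,i=11
  .#.#.|#  b10=1 t=1,i=3
  .#..#|#  b9=1 t=1,i=0
  .#...|.  b8=0 t=1,i=13
  ..###|.  b7=0 t=4,i=9
  ..##.|#  b6=1 t=0,i=2
  ..#.#|.  b5=0 t=0,i=10
  ..#..|#  b4=1 t=1,i=12
  ...##|.  b3=0 t=4,i=8
  ...#.|#  b2=1 t=0,i=9
  ....#|.  b1=0 t=0,i=8
  .....|#  b0=1 t=0,i=6
  bits 00010101111001000000011001010101 = 367265365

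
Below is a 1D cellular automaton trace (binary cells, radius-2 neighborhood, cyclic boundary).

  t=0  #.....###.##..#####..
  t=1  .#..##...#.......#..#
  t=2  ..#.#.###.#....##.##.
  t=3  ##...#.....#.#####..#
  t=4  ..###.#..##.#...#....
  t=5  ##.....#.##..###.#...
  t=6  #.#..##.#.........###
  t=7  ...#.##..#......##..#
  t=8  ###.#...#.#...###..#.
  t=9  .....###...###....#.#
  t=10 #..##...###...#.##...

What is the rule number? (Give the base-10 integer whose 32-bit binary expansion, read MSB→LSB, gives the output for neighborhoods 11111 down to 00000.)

1225141070

  ##### -> .   bit 31 = 0  t=0,i=16
  ####. -> #   bit 30 = 1  t=0,i=17
  ###.# -> .   bit 29 = 0  t=0,i=8
  ###.. -> .   bit 28 = 0  t=0,i=18
  ##.## -> #   bit 27 = 1  t=0,i=9
  ##.#. -> .   bit 26 = 0  t=2,i=9
  ##..# -> .   bit 25 = 0  t=0,i=12
  ##... -> #   bit 24 = 1  t=1,i=6
  #.### -> .   bit 23 = 0  t=2,i=6
  #.##. -> .   bit 22 = 0  t=0,i=10
  #.#.# -> .   bit 21 = 0  t=2,i=4
  #.#.. -> .   bit 20 = 0  t=1,i=1
  #..## -> .   bit 19 = 0  t=0,i=13
  #..#. -> #   bit 18 = 1  t=0,i=20
  #...# -> #   bit 17 = 1  t=1,i=7
  #.... -> .   bit 16 = 0  t=0,i=2
  .#### -> .   bit 15 = 0  t=0,i=15
  .###. -> .   bit 14 = 0  t=0,i=7
  .##.# -> #   bit 13 = 1  t=2,i=16
  .##.. -> .   bit 12 = 0  t=0,i=11
  .#.## -> #   bit 11 = 1  t=2,i=5
  .#.#. -> .   bit 10 = 0  t=1,i=0
  .#..# -> #   bit 9 = 1  t=1,i=2
  .#... -> #   bit 8 = 1  t=0,i=1
  ..### -> .   bit 7 = 0  t=0,i=6
  ..##. -> #   bit 6 = 1  t=1,i=4
  ..#.# -> .   bit 5 = 0  t=1,i=20
  ..#.. -> .   bit 4 = 0  t=0,i=0
  ...## -> #   bit 3 = 1  t=0,i=5
  ...#. -> #   bit 2 = 1  t=1,i=8
  ....# -> #   bit 1 = 1  t=0,i=4
  ..... -> .   bit 0 = 0  t=0,i=3
  bits 01001001000001100010101101001110 = 1225141070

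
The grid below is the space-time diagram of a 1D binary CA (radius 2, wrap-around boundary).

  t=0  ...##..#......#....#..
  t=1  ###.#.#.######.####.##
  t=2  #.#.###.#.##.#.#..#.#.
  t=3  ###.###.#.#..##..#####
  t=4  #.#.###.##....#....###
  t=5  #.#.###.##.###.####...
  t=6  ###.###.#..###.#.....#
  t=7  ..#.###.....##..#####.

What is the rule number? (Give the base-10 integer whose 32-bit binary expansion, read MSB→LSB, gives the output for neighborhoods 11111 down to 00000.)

  ##### -> #   bit 31 = 1  t=1,i=0
  ####. -> .   bit 30 = 0  t=1,i=1
  ###.# -> #   bit 29 = 1  t=1,i=2
  ###.. -> .   bit 28 = 0  t=5,i=18
  ##.## -> .   bit 27 = 0  t=1,i=14
  ##.#. -> .   bit 26 = 0  t=1,i=3
  ##..# -> .   bit 25 = 0  t=0,i=5
  ##... -> .   bit 24 = 0  t=4,i=10
  #.### -> #   bit 23 = 1  t=1,i=8
  #.##. -> #   bit 22 = 1  t=2,i=10
  #.#.# -> #   bit 21 = 1  t=1,i=4
  #.#.. -> .   bit 20 = 0  t=2,i=15
  #..## -> .   bit 19 = 0  t=3,i=12
  #..#. -> #   bit 18 = 1  t=0,i=6
  #...# -> .   bit 17 = 0  t=5,i=20
  #.... -> #   bit 16 = 1  t=0,i=9
  .#### -> .   bit 15 = 0  t=1,i=9
  .###. -> #   bit 14 = 1  t=2,i=5
  .##.# -> .   bit 13 = 0  t=2,i=11
  .##.. -> #   bit 12 = 1  t=0,i=4
  .#.## -> .   bit 11 = 0  t=1,i=7
  .#.#. -> #   bit 10 = 1  t=1,i=5
  .#..# -> .   bit 9 = 0  t=2,i=16
  .#... -> #   bit 8 = 1  t=0,i=8
  ..### -> .   bit 7 = 0  t=3,i=17
  ..##. -> .   bit 6 = 0  t=0,i=3
  ..#.# -> #   bit 5 = 1  t=2,i=18
  ..#.. -> .   bit 4 = 0  t=0,i=7
  ...## -> #   bit 3 = 1  t=0,i=2
  ...#. -> #   bit 2 = 1  t=0,i=13
  ....# -> #   bit 1 = 1  t=0,i=1
  ..... -> #   bit 0 = 1  t=0,i=0
  bits 10100000111001010101010100101111 = 2699384111

2699384111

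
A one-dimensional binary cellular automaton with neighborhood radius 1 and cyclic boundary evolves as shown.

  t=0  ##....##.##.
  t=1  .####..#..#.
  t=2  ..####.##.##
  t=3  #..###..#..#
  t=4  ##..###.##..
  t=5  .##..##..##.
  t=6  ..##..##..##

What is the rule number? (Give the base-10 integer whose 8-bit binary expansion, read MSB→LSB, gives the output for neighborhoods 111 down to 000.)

  [7] ### => #  t=1,i=2
  [6] ##. => #  t=0,i=1
  [5] #.# => .  t=0,i=8
  [4] #.. => #  t=0,i=2
  [3] .## => .  t=0,i=0
  [2] .#. => #  t=1,i=7
  [1] ..# => .  t=0,i=5
  [0] ... => #  t=0,i=3
  bits 11010101 = 213

213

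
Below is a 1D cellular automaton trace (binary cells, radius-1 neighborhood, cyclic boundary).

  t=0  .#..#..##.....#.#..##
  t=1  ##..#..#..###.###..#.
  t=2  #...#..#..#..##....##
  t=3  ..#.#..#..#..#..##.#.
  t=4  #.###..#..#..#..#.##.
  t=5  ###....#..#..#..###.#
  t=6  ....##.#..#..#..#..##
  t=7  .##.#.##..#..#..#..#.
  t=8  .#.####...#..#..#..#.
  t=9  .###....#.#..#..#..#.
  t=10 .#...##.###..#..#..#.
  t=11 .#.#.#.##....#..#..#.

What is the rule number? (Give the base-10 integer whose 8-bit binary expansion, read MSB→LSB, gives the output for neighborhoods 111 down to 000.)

45

  [7] ### => .  t=1,i=11
  [6] ##. => .  t=0,i=8
  [5] #.# => #  t=0,i=0
  [4] #.. => .  t=0,i=2
  [3] .## => #  t=0,i=7
  [2] .#. => #  t=0,i=1
  [1] ..# => .  t=0,i=3
  [0] ... => #  t=0,i=10
  bits 00101101 = 45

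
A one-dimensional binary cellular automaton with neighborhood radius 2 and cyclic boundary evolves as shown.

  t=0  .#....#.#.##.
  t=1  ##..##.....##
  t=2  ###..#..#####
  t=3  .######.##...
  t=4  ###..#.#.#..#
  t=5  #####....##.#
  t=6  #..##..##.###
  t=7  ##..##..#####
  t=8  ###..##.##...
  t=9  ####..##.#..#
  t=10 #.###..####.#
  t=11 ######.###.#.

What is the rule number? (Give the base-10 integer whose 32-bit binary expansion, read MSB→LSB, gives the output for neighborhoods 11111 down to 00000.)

  [31] ##### => .  t=2,i=0
  [30] ####. => #  t=1,i=0
  [29] ###.# => .  t=3,i=6
  [28] ###.. => #  t=1,i=1
  [27] ##.## => #  t=3,i=7
  [26] ##.#. => #  t=9,i=8
  [25] ##..# => #  t=0,i=12
  [24] ##... => .  t=1,i=6
  [23] #.### => #  t=5,i=12
  [22] #.##. => .  t=0,i=10
  [21] #.#.# => .  t=0,i=8
  [20] #.#.. => #  t=4,i=9
  [19] #..## => .  t=1,i=3
  [18] #..#. => #  t=0,i=0
  [17] #...# => .  t=8,i=11
  [16] #.... => .  t=0,i=3
  [15] .#### => #  t=1,i=12
  [14] .###. => #  t=8,i=1
  [13] .##.# => #  t=5,i=10
  [12] .##.. => #  t=0,i=11
  [11] .#.## => .  t=0,i=9
  [10] .#.#. => .  t=0,i=7
  [9] .#..# => #  t=2,i=6
  [8] .#... => .  t=0,i=2
  [7] ..### => #  t=1,i=11
  [6] ..##. => .  t=1,i=4
  [5] ..#.# => .  t=0,i=6
  [4] ..#.. => #  t=0,i=1
  [3] ...## => #  t=1,i=10
  [2] ...#. => #  t=0,i=5
  [1] ....# => #  t=0,i=4
  [0] ..... => #  t=1,i=8
  bits 01011110100101001111001010011111 = 1586819743

1586819743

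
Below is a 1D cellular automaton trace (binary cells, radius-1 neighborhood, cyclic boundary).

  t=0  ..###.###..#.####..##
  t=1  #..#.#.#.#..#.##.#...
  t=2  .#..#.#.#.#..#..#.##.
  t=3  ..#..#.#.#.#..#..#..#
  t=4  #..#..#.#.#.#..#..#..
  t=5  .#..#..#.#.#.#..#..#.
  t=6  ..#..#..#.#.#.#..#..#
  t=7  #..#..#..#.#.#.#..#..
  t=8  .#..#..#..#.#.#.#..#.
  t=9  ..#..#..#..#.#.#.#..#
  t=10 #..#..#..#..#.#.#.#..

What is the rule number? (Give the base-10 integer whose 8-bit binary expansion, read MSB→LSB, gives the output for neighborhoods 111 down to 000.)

177

  ###|#  b7=1 t=0,i=3
  ##.|.  b6=0 t=0,i=4
  #.#|#  b5=1 t=0,i=5
  #..|#  b4=1 t=0,i=0
  .##|.  b3=0 t=0,i=2
  .#.|.  b2=0 t=0,i=11
  ..#|.  b1=0 t=0,i=1
  ...|#  b0=1 t=1,i=19
  bits 10110001 = 177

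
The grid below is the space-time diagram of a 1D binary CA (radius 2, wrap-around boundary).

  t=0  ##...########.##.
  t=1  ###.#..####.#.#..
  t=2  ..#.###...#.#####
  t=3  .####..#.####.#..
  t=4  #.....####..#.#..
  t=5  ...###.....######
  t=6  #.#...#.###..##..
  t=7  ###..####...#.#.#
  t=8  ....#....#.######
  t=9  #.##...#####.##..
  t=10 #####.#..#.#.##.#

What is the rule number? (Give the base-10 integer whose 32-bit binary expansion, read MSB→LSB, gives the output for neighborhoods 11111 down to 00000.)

  ##### -> #   bit 31 = 1  t=0,i=7
  ####. -> .   bit 30 = 0  t=0,i=11
  ###.# -> #   bit 29 = 1  t=0,i=12
  ###.. -> .   bit 28 = 0  t=2,i=6
  ##.## -> .   bit 27 = 0  t=0,i=13
  ##.#. -> .   bit 26 = 0  t=1,i=3
  ##..# -> .   bit 25 = 0  t=2,i=0
  ##... -> #   bit 24 = 1  t=0,i=2
  #.### -> #   bit 23 = 1  t=2,i=4
  #.##. -> #   bit 22 = 1  t=0,i=0
  #.#.# -> #   bit 21 = 1  t=1,i=12
  #.#.. -> #   bit 20 = 1  t=1,i=4
  #..## -> #   bit 19 = 1  t=1,i=6
  #..#. -> #   bit 18 = 1  t=2,i=1
  #...# -> .   bit 17 = 0  t=0,i=3
  #.... -> .   bit 16 = 0  t=4,i=2
  .#### -> .   bit 15 = 0  t=0,i=6
  .###. -> .   bit 14 = 0  t=1,i=1
  .##.# -> .   bit 13 = 0  t=0,i=15
  .##.. -> #   bit 12 = 1  t=0,i=1
  .#.## -> #   bit 11 = 1  t=2,i=3
  .#.#. -> #   bit 10 = 1  t=1,i=13
  .#..# -> #   bit 9 = 1  t=1,i=5
  .#... -> .   bit 8 = 0  t=3,i=15
  ..### -> .   bit 7 = 0  t=0,i=5
  ..##. -> .   bit 6 = 0  t=6,i=13
  ..#.# -> #   bit 5 = 1  t=2,i=2
  ..#.. -> .   bit 4 = 0  t=4,i=0
  ...## -> #   bit 3 = 1  t=0,i=4
  ...#. -> #   bit 2 = 1  t=2,i=9
  ....# -> #   bit 1 = 1  t=4,i=4
  ..... -> #   bit 0 = 1  t=4,i=3
  bits 10100001111111000001111000101111 = 2717654575

2717654575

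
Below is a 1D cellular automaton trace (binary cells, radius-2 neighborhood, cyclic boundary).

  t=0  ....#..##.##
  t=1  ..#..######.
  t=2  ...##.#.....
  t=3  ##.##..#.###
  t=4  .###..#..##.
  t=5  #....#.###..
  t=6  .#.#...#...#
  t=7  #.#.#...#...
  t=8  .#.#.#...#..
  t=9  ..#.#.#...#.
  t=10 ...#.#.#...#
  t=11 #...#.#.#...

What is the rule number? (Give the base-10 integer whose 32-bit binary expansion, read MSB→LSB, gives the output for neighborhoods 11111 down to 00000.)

  [31] ##### => .  t=1,i=7
  [30] ####. => .  t=1,i=9
  [29] ###.# => #  t=3,i=1
  [28] ###.. => .  t=1,i=10
  [27] ##.## => #  t=0,i=9
  [26] ##.#. => .  t=2,i=5
  [25] ##..# => .  t=3,i=5
  [24] ##... => .  t=0,i=0
  [23] #.### => #  t=3,i=9
  [22] #.##. => #  t=0,i=10
  [21] #.#.# => .  t=6,i=1
  [20] #.#.. => .  t=2,i=6
  [19] #..## => #  t=0,i=6
  [18] #..#. => #  t=3,i=6
  [17] #...# => .  t=1,i=0
  [16] #.... => .  t=0,i=1
  [15] .#### => #  t=1,i=6
  [14] .###. => .  t=4,i=2
  [13] .##.# => #  t=0,i=8
  [12] .##.. => .  t=0,i=11
  [11] .#.## => .  t=3,i=8
  [10] .#.#. => #  t=6,i=0
  [9] .#..# => #  t=0,i=5
  [8] .#... => #  t=2,i=7
  [7] ..### => .  t=1,i=5
  [6] ..##. => #  t=0,i=7
  [5] ..#.# => .  t=3,i=7
  [4] ..#.. => .  t=0,i=4
  [3] ...## => .  t=2,i=2
  [2] ...#. => .  t=0,i=3
  [1] ....# => #  t=0,i=2
  [0] ..... => #  t=2,i=0
  bits 00101000110011001010011101000011 = 684500803

684500803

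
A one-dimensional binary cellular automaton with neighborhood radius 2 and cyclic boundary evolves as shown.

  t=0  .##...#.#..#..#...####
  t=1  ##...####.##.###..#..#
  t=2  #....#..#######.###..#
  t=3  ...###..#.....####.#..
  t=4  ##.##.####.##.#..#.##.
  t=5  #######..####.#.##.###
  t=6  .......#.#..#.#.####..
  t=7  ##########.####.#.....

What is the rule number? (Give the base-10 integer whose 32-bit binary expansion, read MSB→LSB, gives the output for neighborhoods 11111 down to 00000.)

720659895

  #####|.  b31=0 t=2,i=10
  ####.|.  b30=0 t=0,i=20
  ###.#|#  b29=1 t=0,i=21
  ###..|.  b28=0 t=1,i=1
  ##.##|#  b27=1 t=0,i=0
  ##.#.|.  b26=0 t=3,i=18
  ##..#|#  b25=1 t=1,i=16
  ##...|.  b24=0 t=0,i=3
  #.###|#  b23=1 t=1,i=13
  #.##.|#  b22=1 t=0,i=1
  #.#.#|#  b21=1 t=5,i=14
  #.#..|#  b20=1 t=0,i=8
  #..##|.  b19=0 t=1,i=20
  #..#.|#  b18=1 t=0,i=10
  #...#|.  b17=0 t=0,i=4
  #....|.  b16=0 t=2,i=2
  .####|.  b15=0 t=0,i=19
  .###.|#  b14=1 t=1,i=0
  .##.#|#  b13=1 t=1,i=11
  .##..|.  b12=0 t=0,i=2
  .#.##|.  b11=0 t=4,i=18
  .#.#.|#  b10=1 t=0,i=7
  .#..#|.  b9=0 t=0,i=9
  .#...|#  b8=1 t=0,i=15
  ..###|#  b7=1 t=0,i=18
  ..##.|.  b6=0 t=2,i=21
  ..#.#|#  b5=1 t=0,i=6
  ..#..|#  b4=1 t=0,i=11
  ...##|.  b3=0 t=0,i=17
  ...#.|#  b2=1 t=0,i=5
  ....#|#  b1=1 t=2,i=3
  .....|#  b0=1 t=3,i=0
  bits 00101010111101000110010110110111 = 720659895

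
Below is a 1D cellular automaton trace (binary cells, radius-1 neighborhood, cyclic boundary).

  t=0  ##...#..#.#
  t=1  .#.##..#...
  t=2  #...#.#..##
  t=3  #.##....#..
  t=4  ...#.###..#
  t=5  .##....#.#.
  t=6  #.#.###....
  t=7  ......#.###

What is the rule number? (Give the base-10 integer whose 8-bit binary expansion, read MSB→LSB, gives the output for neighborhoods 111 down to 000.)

67

  nb ###: next=.  (t=0,i=0, bit7=0)
  nb ##.: next=#  (t=0,i=1, bit6=1)
  nb #.#: next=.  (t=0,i=9, bit5=0)
  nb #..: next=.  (t=0,i=2, bit4=0)
  nb .##: next=.  (t=0,i=10, bit3=0)
  nb .#.: next=.  (t=0,i=5, bit2=0)
  nb ..#: next=#  (t=0,i=4, bit1=1)
  nb ...: next=#  (t=0,i=3, bit0=1)
  bits 01000011 = 67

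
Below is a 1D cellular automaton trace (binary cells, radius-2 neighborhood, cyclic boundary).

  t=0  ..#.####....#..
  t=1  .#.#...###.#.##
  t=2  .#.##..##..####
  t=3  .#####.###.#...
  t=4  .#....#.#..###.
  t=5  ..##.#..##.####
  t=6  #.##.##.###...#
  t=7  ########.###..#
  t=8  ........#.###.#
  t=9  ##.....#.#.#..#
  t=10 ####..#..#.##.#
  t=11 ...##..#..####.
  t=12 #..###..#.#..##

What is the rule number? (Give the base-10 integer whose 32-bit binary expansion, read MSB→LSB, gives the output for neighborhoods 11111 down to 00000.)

  [31] ##### => .  t=3,i=3
  [30] ####. => .  t=0,i=6
  [29] ###.# => .  t=1,i=9
  [28] ###.. => #  t=0,i=7
  [27] ##.## => #  t=3,i=6
  [26] ##.#. => .  t=1,i=0
  [25] ##..# => #  t=2,i=5
  [24] ##... => #  t=0,i=8
  [23] #.### => .  t=0,i=4
  [22] #.##. => #  t=1,i=13
  [21] #.#.# => #  t=1,i=1
  [20] #.#.. => #  t=1,i=3
  [19] #..## => .  t=2,i=6
  [18] #..#. => .  t=4,i=0
  [17] #...# => .  t=1,i=5
  [16] #.... => #  t=0,i=9
  [15] .#### => .  t=0,i=5
  [14] .###. => #  t=1,i=8
  [13] .##.# => #  t=1,i=14
  [12] .##.. => #  t=2,i=4
  [11] .#.## => #  t=0,i=3
  [10] .#.#. => .  t=1,i=2
  [9] .#..# => #  t=4,i=9
  [8] .#... => #  t=0,i=13
  [7] ..### => #  t=1,i=7
  [6] ..##. => #  t=2,i=7
  [5] ..#.# => .  t=0,i=2
  [4] ..#.. => .  t=0,i=12
  [3] ...## => .  t=1,i=6
  [2] ...#. => #  t=0,i=1
  [1] ....# => .  t=0,i=0
  [0] ..... => .  t=8,i=2
  bits 00011011011100010111101111000100 = 460422084

460422084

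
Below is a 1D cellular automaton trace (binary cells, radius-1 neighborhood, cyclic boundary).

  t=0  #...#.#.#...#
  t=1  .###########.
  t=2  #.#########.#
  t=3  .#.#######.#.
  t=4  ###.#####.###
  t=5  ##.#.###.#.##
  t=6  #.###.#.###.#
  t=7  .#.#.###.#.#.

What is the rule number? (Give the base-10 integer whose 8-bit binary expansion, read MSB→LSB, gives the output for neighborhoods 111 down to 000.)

183

  ###|#  b7=1 t=1,i=2
  ##.|.  b6=0 t=0,i=0
  #.#|#  b5=1 t=0,i=5
  #..|#  b4=1 t=0,i=1
  .##|.  b3=0 t=0,i=12
  .#.|#  b2=1 t=0,i=4
  ..#|#  b1=1 t=0,i=3
  ...|#  b0=1 t=0,i=2
  bits 10110111 = 183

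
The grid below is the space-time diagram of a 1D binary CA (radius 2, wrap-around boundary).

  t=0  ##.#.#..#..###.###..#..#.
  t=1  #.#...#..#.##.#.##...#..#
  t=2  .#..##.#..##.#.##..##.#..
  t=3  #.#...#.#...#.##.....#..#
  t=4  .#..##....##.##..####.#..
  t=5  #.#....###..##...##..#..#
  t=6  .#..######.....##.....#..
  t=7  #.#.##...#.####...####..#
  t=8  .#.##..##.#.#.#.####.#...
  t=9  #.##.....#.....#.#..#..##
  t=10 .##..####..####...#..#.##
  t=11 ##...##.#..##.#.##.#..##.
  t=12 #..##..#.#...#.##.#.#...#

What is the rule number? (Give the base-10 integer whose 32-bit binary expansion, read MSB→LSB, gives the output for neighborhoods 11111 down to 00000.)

474204815

  nb #####: next=.  (t=6,i=6, bit31=0)
  nb ####.: next=.  (t=4,i=19, bit30=0)
  nb ###.#: next=.  (t=0,i=13, bit29=0)
  nb ###..: next=#  (t=0,i=17, bit28=1)
  nb ##.##: next=#  (t=0,i=14, bit27=1)
  nb ##.#.: next=#  (t=0,i=2, bit26=1)
  nb ##..#: next=.  (t=0,i=18, bit25=0)
  nb ##...: next=.  (t=1,i=18, bit24=0)
  nb #.###: next=.  (t=0,i=15, bit23=0)
  nb #.##.: next=#  (t=0,i=0, bit22=1)
  nb #.#.#: next=.  (t=0,i=3, bit21=0)
  nb #.#..: next=.  (t=0,i=5, bit20=0)
  nb #..##: next=.  (t=0,i=10, bit19=0)
  nb #..#.: next=.  (t=0,i=7, bit18=0)
  nb #...#: next=#  (t=1,i=4, bit17=1)
  nb #....: next=#  (t=3,i=17, bit16=1)
  nb .####: next=#  (t=4,i=18, bit15=1)
  nb .###.: next=#  (t=0,i=12, bit14=1)
  nb .##.#: next=.  (t=0,i=1, bit13=0)
  nb .##..: next=.  (t=1,i=17, bit12=0)
  nb .#.##: next=#  (t=0,i=24, bit11=1)
  nb .#.#.: next=.  (t=0,i=4, bit10=0)
  nb .#..#: next=#  (t=0,i=6, bit9=1)
  nb .#...: next=.  (t=1,i=3, bit8=0)
  nb ..###: next=#  (t=0,i=11, bit7=1)
  nb ..##.: next=.  (t=1,i=24, bit6=0)
  nb ..#.#: next=.  (t=0,i=23, bit5=0)
  nb ..#..: next=.  (t=0,i=8, bit4=0)
  nb ...##: next=#  (t=4,i=9, bit3=1)
  nb ...#.: next=#  (t=1,i=5, bit2=1)
  nb ....#: next=#  (t=3,i=19, bit1=1)
  nb .....: next=#  (t=3,i=18, bit0=1)
  bits 00011100010000111100101010001111 = 474204815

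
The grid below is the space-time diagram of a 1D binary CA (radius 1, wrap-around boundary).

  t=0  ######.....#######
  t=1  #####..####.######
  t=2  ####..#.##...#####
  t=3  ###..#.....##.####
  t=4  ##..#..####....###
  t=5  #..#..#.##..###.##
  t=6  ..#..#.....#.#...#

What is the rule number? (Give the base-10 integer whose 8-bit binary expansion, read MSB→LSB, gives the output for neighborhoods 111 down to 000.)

131

  ###|#  b7=1 t=0,i=0
  ##.|.  b6=0 t=0,i=5
  #.#|.  b5=0 t=1,i=11
  #..|.  b4=0 t=0,i=6
  .##|.  b3=0 t=0,i=11
  .#.|.  b2=0 t=2,i=6
  ..#|#  b1=1 t=0,i=10
  ...|#  b0=1 t=0,i=7
  bits 10000011 = 131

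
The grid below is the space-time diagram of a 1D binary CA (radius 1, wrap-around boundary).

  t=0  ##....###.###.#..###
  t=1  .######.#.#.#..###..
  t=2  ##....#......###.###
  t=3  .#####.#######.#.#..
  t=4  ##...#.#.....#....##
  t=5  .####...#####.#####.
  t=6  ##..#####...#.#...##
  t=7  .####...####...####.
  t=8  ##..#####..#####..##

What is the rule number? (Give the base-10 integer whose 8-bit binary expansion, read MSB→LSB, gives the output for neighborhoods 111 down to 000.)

  ###|.  b7=0 t=0,i=0
  ##.|#  b6=1 t=0,i=1
  #.#|.  b5=0 t=0,i=9
  #..|#  b4=1 t=0,i=2
  .##|#  b3=1 t=0,i=6
  .#.|.  b2=0 t=0,i=14
  ..#|#  b1=1 t=0,i=5
  ...|#  b0=1 t=0,i=3
  bits 01011011 = 91

91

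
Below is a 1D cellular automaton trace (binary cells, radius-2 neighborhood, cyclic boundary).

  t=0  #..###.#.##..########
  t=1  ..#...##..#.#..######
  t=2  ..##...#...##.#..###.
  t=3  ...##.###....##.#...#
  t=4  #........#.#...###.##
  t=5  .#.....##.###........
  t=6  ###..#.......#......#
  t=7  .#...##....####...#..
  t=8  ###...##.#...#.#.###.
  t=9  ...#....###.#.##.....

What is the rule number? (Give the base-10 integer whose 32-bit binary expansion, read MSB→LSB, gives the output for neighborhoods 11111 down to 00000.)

  nb #####: next=#  (t=0,i=15, bit31=1)
  nb ####.: next=#  (t=0,i=20, bit30=1)
  nb ###.#: next=.  (t=0,i=5, bit29=0)
  nb ###..: next=.  (t=0,i=0, bit28=0)
  nb ##.##: next=.  (t=3,i=5, bit27=0)
  nb ##.#.: next=#  (t=0,i=6, bit26=1)
  nb ##..#: next=.  (t=0,i=1, bit25=0)
  nb ##...: next=#  (t=2,i=4, bit24=1)
  nb #.###: next=.  (t=3,i=6, bit23=0)
  nb #.##.: next=.  (t=0,i=9, bit22=0)
  nb #.#.#: next=#  (t=0,i=7, bit21=1)
  nb #.#..: next=#  (t=1,i=12, bit20=1)
  nb #..##: next=#  (t=0,i=2, bit19=1)
  nb #..#.: next=.  (t=1,i=1, bit18=0)
  nb #...#: next=.  (t=1,i=4, bit17=0)
  nb #....: next=.  (t=3,i=10, bit16=0)
  nb .####: next=.  (t=0,i=14, bit15=0)
  nb .###.: next=.  (t=0,i=4, bit14=0)
  nb .##.#: next=.  (t=2,i=12, bit13=0)
  nb .##..: next=#  (t=0,i=10, bit12=1)
  nb .#.##: next=.  (t=0,i=8, bit11=0)
  nb .#.#.: next=#  (t=1,i=11, bit10=1)
  nb .#..#: next=.  (t=1,i=13, bit9=0)
  nb .#...: next=#  (t=1,i=3, bit8=1)
  nb ..###: next=.  (t=0,i=3, bit7=0)
  nb ..##.: next=.  (t=1,i=6, bit6=0)
  nb ..#.#: next=.  (t=1,i=10, bit5=0)
  nb ..#..: next=#  (t=1,i=2, bit4=1)
  nb ...##: next=.  (t=1,i=5, bit3=0)
  nb ...#.: next=#  (t=2,i=6, bit2=1)
  nb ....#: next=#  (t=3,i=11, bit1=1)
  nb .....: next=.  (t=4,i=3, bit0=0)
  bits 11000101001110000001010100010110 = 3308786966

3308786966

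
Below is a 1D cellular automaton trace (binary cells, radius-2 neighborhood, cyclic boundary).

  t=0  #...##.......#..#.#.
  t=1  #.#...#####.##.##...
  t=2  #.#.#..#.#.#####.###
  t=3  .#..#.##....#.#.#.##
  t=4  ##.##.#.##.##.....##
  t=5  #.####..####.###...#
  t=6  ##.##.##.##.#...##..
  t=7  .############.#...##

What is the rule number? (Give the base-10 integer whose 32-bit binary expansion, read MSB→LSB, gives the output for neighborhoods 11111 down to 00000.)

1331666997

  [31] ##### => .  t=1,i=8
  [30] ####. => #  t=1,i=9
  [29] ###.# => .  t=1,i=10
  [28] ###.. => .  t=5,i=5
  [27] ##.## => #  t=1,i=11
  [26] ##.#. => #  t=2,i=1
  [25] ##..# => #  t=5,i=6
  [24] ##... => #  t=0,i=6
  [23] #.### => .  t=2,i=11
  [22] #.##. => #  t=1,i=12
  [21] #.#.# => .  t=0,i=18
  [20] #.#.. => #  t=0,i=0
  [19] #..## => #  t=5,i=7
  [18] #..#. => #  t=0,i=15
  [17] #...# => #  t=0,i=2
  [16] #.... => #  t=0,i=7
  [15] .#### => #  t=1,i=7
  [14] .###. => .  t=5,i=14
  [13] .##.# => #  t=1,i=13
  [12] .##.. => .  t=0,i=5
  [11] .#.## => .  t=2,i=10
  [10] .#.#. => .  t=0,i=17
  [9] .#..# => .  t=0,i=14
  [8] .#... => .  t=0,i=1
  [7] ..### => .  t=1,i=6
  [6] ..##. => .  t=0,i=4
  [5] ..#.# => #  t=0,i=16
  [4] ..#.. => #  t=0,i=13
  [3] ...## => .  t=0,i=3
  [2] ...#. => #  t=0,i=12
  [1] ....# => .  t=0,i=11
  [0] ..... => #  t=0,i=8
  bits 01001111010111111010000000110101 = 1331666997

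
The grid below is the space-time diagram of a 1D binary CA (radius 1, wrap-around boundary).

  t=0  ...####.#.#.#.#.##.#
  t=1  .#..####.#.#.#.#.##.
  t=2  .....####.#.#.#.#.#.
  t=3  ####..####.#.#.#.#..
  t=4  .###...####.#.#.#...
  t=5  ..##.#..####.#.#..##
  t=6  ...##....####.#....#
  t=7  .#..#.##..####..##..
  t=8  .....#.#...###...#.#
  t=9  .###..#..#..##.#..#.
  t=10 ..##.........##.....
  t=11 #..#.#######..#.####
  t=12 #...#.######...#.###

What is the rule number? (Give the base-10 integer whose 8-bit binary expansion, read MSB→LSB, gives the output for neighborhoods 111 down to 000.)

  nb ###: next=#  (t=0,i=4, bit7=1)
  nb ##.: next=#  (t=0,i=6, bit6=1)
  nb #.#: next=#  (t=0,i=7, bit5=1)
  nb #..: next=.  (t=0,i=0, bit4=0)
  nb .##: next=.  (t=0,i=3, bit3=0)
  nb .#.: next=.  (t=0,i=8, bit2=0)
  nb ..#: next=.  (t=0,i=2, bit1=0)
  nb ...: next=#  (t=0,i=1, bit0=1)
  bits 11100001 = 225

225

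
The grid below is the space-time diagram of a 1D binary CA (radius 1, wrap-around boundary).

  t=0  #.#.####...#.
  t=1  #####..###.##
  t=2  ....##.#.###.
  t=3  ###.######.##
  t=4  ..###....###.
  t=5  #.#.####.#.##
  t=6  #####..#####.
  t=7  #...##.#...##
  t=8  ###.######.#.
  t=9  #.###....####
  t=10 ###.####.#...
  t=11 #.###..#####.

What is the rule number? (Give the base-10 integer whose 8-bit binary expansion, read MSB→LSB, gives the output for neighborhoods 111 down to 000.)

125

  nb ###: next=.  (t=0,i=5, bit7=0)
  nb ##.: next=#  (t=0,i=7, bit6=1)
  nb #.#: next=#  (t=0,i=1, bit5=1)
  nb #..: next=#  (t=0,i=8, bit4=1)
  nb .##: next=#  (t=0,i=4, bit3=1)
  nb .#.: next=#  (t=0,i=0, bit2=1)
  nb ..#: next=.  (t=0,i=10, bit1=0)
  nb ...: next=#  (t=0,i=9, bit0=1)
  bits 01111101 = 125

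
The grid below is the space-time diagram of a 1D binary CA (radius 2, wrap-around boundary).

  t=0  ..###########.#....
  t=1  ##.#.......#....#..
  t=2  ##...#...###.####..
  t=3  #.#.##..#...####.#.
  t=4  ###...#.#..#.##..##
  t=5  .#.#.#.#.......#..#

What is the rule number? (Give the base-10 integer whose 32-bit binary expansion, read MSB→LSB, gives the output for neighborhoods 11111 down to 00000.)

  nb #####: next=.  (t=0,i=4, bit31=0)
  nb ####.: next=#  (t=0,i=11, bit30=1)
  nb ###.#: next=.  (t=0,i=12, bit29=0)
  nb ###..: next=.  (t=2,i=16, bit28=0)
  nb ##.##: next=#  (t=2,i=12, bit27=1)
  nb ##.#.: next=.  (t=0,i=13, bit26=0)
  nb ##..#: next=#  (t=2,i=17, bit25=1)
  nb ##...: next=#  (t=2,i=2, bit24=1)
  nb #.###: next=#  (t=2,i=13, bit23=1)
  nb #.##.: next=.  (t=3,i=4, bit22=0)
  nb #.#.#: next=#  (t=3,i=0, bit21=1)
  nb #.#..: next=.  (t=0,i=14, bit20=0)
  nb #..##: next=.  (t=1,i=18, bit19=0)
  nb #..#.: next=.  (t=3,i=7, bit18=0)
  nb #...#: next=.  (t=2,i=3, bit17=0)
  nb #....: next=#  (t=0,i=16, bit16=1)
  nb .####: next=#  (t=0,i=3, bit15=1)
  nb .###.: next=.  (t=2,i=10, bit14=0)
  nb .##.#: next=#  (t=1,i=1, bit13=1)
  nb .##..: next=.  (t=2,i=1, bit12=0)
  nb .#.##: next=.  (t=3,i=3, bit11=0)
  nb .#.#.: next=#  (t=3,i=1, bit10=1)
  nb .#..#: next=.  (t=1,i=17, bit9=0)
  nb .#...: next=.  (t=0,i=15, bit8=0)
  nb ..###: next=.  (t=0,i=2, bit7=0)
  nb ..##.: next=#  (t=1,i=0, bit6=1)
  nb ..#.#: next=.  (t=4,i=6, bit5=0)
  nb ..#..: next=#  (t=1,i=11, bit4=1)
  nb ...##: next=#  (t=0,i=1, bit3=1)
  nb ...#.: next=#  (t=1,i=10, bit2=1)
  nb ....#: next=#  (t=0,i=0, bit1=1)
  nb .....: next=.  (t=0,i=17, bit0=0)
  bits 01001011101000011010010001011110 = 1268884574

1268884574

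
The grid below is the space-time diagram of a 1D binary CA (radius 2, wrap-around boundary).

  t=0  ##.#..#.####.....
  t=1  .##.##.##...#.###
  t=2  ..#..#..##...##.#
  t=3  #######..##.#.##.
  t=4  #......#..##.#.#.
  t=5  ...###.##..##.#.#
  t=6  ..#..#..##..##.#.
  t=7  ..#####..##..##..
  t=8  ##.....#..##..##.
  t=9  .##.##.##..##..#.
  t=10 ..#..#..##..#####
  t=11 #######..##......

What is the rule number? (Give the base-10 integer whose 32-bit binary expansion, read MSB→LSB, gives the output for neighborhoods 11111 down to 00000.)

662978075

  [31] ##### => .  t=3,i=2
  [30] ####. => .  t=0,i=10
  [29] ###.# => #  t=1,i=16
  [28] ###.. => .  t=0,i=11
  [27] ##.## => .  t=1,i=0
  [26] ##.#. => #  t=0,i=2
  [25] ##..# => #  t=3,i=7
  [24] ##... => #  t=0,i=12
  [23] #.### => #  t=0,i=8
  [22] #.##. => .  t=1,i=1
  [21] #.#.# => .  t=3,i=12
  [20] #.#.. => .  t=0,i=3
  [19] #..## => .  t=2,i=7
  [18] #..#. => #  t=0,i=5
  [17] #...# => .  t=1,i=10
  [16] #.... => .  t=0,i=13
  [15] .#### => .  t=0,i=9
  [14] .###. => .  t=1,i=15
  [13] .##.# => #  t=0,i=1
  [12] .##.. => #  t=1,i=8
  [11] .#.## => #  t=0,i=7
  [10] .#.#. => #  t=4,i=14
  [9] .#..# => #  t=0,i=4
  [8] .#... => .  t=4,i=1
  [7] ..### => .  t=5,i=3
  [6] ..##. => .  t=0,i=0
  [5] ..#.# => .  t=0,i=6
  [4] ..#.. => #  t=2,i=2
  [3] ...## => #  t=0,i=16
  [2] ...#. => .  t=1,i=11
  [1] ....# => #  t=0,i=15
  [0] ..... => #  t=0,i=14
  bits 00100111100001000011111000011011 = 662978075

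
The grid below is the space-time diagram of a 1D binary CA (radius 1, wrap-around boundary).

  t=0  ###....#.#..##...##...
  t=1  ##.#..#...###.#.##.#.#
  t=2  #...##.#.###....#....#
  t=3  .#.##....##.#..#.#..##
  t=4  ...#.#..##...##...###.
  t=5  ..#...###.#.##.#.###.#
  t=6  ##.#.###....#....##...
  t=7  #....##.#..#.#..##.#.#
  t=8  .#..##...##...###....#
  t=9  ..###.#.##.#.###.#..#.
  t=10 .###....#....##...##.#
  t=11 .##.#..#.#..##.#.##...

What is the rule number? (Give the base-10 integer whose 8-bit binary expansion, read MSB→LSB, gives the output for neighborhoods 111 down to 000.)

154

  ###|#  b7=1 t=0,i=1
  ##.|.  b6=0 t=0,i=2
  #.#|.  b5=0 t=0,i=8
  #..|#  b4=1 t=0,i=3
  .##|#  b3=1 t=0,i=0
  .#.|.  b2=0 t=0,i=7
  ..#|#  b1=1 t=0,i=6
  ...|.  b0=0 t=0,i=4
  bits 10011010 = 154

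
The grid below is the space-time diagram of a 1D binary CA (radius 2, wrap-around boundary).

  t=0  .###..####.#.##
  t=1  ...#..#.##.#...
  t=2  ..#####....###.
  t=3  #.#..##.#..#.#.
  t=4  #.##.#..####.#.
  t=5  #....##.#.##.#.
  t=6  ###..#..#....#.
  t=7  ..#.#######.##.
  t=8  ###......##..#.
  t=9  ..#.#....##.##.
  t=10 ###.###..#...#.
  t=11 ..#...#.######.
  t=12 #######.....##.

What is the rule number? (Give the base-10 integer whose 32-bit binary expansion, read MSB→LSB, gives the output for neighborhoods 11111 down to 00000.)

  ##### -> .   bit 31 = 0  t=2,i=4
  ####. -> #   bit 30 = 1  t=0,i=8
  ###.# -> #   bit 29 = 1  t=0,i=9
  ###.. -> #   bit 28 = 1  t=0,i=3
  ##.## -> .   bit 27 = 0  t=0,i=0
  ##.#. -> .   bit 26 = 0  t=0,i=10
  ##..# -> .   bit 25 = 0  t=0,i=4
  ##... -> .   bit 24 = 0  t=2,i=7
  #.### -> .   bit 23 = 0  t=0,i=1
  #.##. -> .   bit 22 = 0  t=0,i=13
  #.#.# -> #   bit 21 = 1  t=0,i=11
  #.#.. -> #   bit 20 = 1  t=1,i=11
  #..## -> .   bit 19 = 0  t=0,i=5
  #..#. -> #   bit 18 = 1  t=1,i=5
  #...# -> #   bit 17 = 1  t=2,i=0
  #.... -> #   bit 16 = 1  t=1,i=13
  .#### -> .   bit 15 = 0  t=0,i=7
  .###. -> .   bit 14 = 0  t=0,i=2
  .##.# -> .   bit 13 = 0  t=0,i=14
  .##.. -> #   bit 12 = 1  t=7,i=13
  .#.## -> .   bit 11 = 0  t=0,i=12
  .#.#. -> .   bit 10 = 0  t=3,i=1
  .#..# -> #   bit 9 = 1  t=1,i=4
  .#... -> #   bit 8 = 1  t=1,i=12
  ..### -> #   bit 7 = 1  t=0,i=6
  ..##. -> #   bit 6 = 1  t=3,i=5
  ..#.# -> #   bit 5 = 1  t=1,i=6
  ..#.. -> #   bit 4 = 1  t=1,i=3
  ...## -> .   bit 3 = 0  t=2,i=1
  ...#. -> #   bit 2 = 1  t=1,i=2
  ....# -> .   bit 1 = 0  t=1,i=1
  ..... -> .   bit 0 = 0  t=1,i=0
  bits 01110000001101110001001111110100 = 1882657780

1882657780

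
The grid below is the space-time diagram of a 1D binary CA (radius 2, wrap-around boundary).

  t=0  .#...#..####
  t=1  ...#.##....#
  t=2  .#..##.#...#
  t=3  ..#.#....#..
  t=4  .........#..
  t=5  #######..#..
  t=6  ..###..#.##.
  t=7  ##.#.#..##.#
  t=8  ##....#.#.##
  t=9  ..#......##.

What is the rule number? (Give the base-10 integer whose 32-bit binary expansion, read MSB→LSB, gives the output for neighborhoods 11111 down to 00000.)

2881636953

  [31] ##### => #  t=5,i=2
  [30] ####. => .  t=0,i=10
  [29] ###.# => #  t=0,i=11
  [28] ###.. => .  t=5,i=6
  [27] ##.## => #  t=7,i=10
  [26] ##.#. => .  t=0,i=0
  [25] ##..# => #  t=5,i=7
  [24] ##... => #  t=1,i=7
  [23] #.### => #  t=7,i=11
  [22] #.##. => #  t=1,i=5
  [21] #.#.# => .  t=7,i=3
  [20] #.#.. => .  t=0,i=1
  [19] #..## => .  t=0,i=7
  [18] #..#. => .  t=5,i=8
  [17] #...# => #  t=0,i=3
  [16] #.... => .  t=1,i=8
  [15] .#### => .  t=0,i=9
  [14] .###. => #  t=6,i=3
  [13] .##.# => .  t=2,i=5
  [12] .##.. => .  t=1,i=6
  [11] .#.## => #  t=1,i=4
  [10] .#.#. => .  t=2,i=0
  [9] .#..# => #  t=0,i=6
  [8] .#... => .  t=0,i=2
  [7] ..### => .  t=0,i=8
  [6] ..##. => #  t=2,i=4
  [5] ..#.# => .  t=1,i=3
  [4] ..#.. => #  t=0,i=5
  [3] ...## => #  t=6,i=1
  [2] ...#. => .  t=0,i=4
  [1] ....# => .  t=1,i=9
  [0] ..... => #  t=4,i=0
  bits 10101011110000100100101001011001 = 2881636953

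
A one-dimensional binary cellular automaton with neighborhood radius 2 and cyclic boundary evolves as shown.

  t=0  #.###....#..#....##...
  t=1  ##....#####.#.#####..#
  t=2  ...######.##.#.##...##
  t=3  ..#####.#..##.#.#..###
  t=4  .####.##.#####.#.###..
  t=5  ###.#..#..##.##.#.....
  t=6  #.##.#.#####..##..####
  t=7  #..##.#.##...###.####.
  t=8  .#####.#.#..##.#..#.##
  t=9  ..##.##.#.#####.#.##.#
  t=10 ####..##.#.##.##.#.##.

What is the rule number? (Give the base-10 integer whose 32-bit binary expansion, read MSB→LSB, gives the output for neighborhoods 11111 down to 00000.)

  ##### -> #   bit 31 = 1  t=1,i=8
  ####. -> .   bit 30 = 0  t=1,i=9
  ###.# -> #   bit 29 = 1  t=1,i=10
  ###.. -> .   bit 28 = 0  t=0,i=4
  ##.## -> .   bit 27 = 0  t=2,i=9
  ##.#. -> #   bit 26 = 1  t=1,i=11
  ##..# -> .   bit 25 = 0  t=1,i=19
  ##... -> .   bit 24 = 0  t=0,i=5
  #.### -> .   bit 23 = 0  t=0,i=2
  #.##. -> .   bit 22 = 0  t=2,i=10
  #.#.# -> .   bit 21 = 0  t=1,i=12
  #.#.. -> .   bit 20 = 0  t=3,i=8
  #..## -> #   bit 19 = 1  t=1,i=20
  #..#. -> .   bit 18 = 0  t=0,i=11
  #...# -> .   bit 17 = 0  t=0,i=20
  #.... -> #   bit 16 = 1  t=0,i=6
  .#### -> #   bit 15 = 1  t=1,i=7
  .###. -> .   bit 14 = 0  t=0,i=3
  .##.# -> #   bit 13 = 1  t=2,i=11
  .##.. -> #   bit 12 = 1  t=0,i=18
  .#.## -> #   bit 11 = 1  t=0,i=1
  .#.#. -> #   bit 10 = 1  t=3,i=15
  .#..# -> #   bit 9 = 1  t=0,i=10
  .#... -> .   bit 8 = 0  t=0,i=13
  ..### -> #   bit 7 = 1  t=1,i=6
  ..##. -> #   bit 6 = 1  t=0,i=17
  ..#.# -> #   bit 5 = 1  t=0,i=0
  ..#.. -> #   bit 4 = 1  t=0,i=9
  ...## -> #   bit 3 = 1  t=0,i=16
  ...#. -> #   bit 2 = 1  t=0,i=8
  ....# -> #   bit 1 = 1  t=0,i=7
  ..... -> #   bit 0 = 1  t=5,i=19
  bits 10100100000010011011111011111111 = 2752102143

2752102143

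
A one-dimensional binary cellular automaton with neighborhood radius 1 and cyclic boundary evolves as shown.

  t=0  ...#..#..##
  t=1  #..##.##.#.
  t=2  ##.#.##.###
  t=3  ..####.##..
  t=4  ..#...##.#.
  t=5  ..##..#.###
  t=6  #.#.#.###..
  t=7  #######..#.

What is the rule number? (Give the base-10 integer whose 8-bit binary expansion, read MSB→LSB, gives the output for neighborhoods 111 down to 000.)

  ###|.  b7=0 t=2,i=0
  ##.|.  b6=0 t=0,i=10
  #.#|#  b5=1 t=1,i=5
  #..|#  b4=1 t=0,i=0
  .##|#  b3=1 t=0,i=9
  .#.|#  b2=1 t=0,i=3
  ..#|.  b1=0 t=0,i=2
  ...|.  b0=0 t=0,i=1
  bits 00111100 = 60

60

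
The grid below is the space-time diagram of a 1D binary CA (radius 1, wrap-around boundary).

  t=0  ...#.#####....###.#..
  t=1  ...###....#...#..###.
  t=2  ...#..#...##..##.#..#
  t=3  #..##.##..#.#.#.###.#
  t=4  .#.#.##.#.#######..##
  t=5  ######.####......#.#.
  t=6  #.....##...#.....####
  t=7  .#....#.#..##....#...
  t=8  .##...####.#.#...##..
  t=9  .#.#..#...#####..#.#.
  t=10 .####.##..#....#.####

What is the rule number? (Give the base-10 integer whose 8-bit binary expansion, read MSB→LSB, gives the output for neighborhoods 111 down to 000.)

  [7] ### => .  t=0,i=6
  [6] ##. => .  t=0,i=9
  [5] #.# => #  t=0,i=4
  [4] #.. => #  t=0,i=10
  [3] .## => #  t=0,i=5
  [2] .#. => #  t=0,i=3
  [1] ..# => .  t=0,i=2
  [0] ... => .  t=0,i=0
  bits 00111100 = 60

60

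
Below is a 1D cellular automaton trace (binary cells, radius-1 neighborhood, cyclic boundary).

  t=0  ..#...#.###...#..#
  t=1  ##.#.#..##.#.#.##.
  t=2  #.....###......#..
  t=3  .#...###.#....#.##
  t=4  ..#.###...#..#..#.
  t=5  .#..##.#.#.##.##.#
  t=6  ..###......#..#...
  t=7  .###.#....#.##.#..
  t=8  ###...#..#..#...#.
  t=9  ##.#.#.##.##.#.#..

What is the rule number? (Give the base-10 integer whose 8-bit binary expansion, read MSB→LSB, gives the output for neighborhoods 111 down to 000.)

  nb ###: next=#  (t=0,i=9, bit7=1)
  nb ##.: next=.  (t=0,i=10, bit6=0)
  nb #.#: next=.  (t=0,i=7, bit5=0)
  nb #..: next=#  (t=0,i=0, bit4=1)
  nb .##: next=#  (t=0,i=8, bit3=1)
  nb .#.: next=.  (t=0,i=2, bit2=0)
  nb ..#: next=#  (t=0,i=1, bit1=1)
  nb ...: next=.  (t=0,i=4, bit0=0)
  bits 10011010 = 154

154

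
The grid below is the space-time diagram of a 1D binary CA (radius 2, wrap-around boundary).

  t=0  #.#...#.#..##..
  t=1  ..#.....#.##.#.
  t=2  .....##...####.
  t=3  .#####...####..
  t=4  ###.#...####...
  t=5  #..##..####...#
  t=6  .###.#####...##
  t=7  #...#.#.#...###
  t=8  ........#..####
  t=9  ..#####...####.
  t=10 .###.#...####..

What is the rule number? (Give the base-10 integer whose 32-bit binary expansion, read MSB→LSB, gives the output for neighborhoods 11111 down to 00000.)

  #####|.  b31=0 t=3,i=3
  ####.|#  b30=1 t=2,i=12
  ###.#|.  b29=0 t=4,i=2
  ###..|.  b28=0 t=2,i=13
  ##.##|#  b27=1 t=6,i=0
  ##.#.|#  b26=1 t=1,i=12
  ##..#|#  b25=1 t=0,i=13
  ##...|.  b24=0 t=2,i=7
  #.###|.  b23=0 t=6,i=1
  #.##.|#  b22=1 t=1,i=10
  #.#.#|.  b21=0 t=7,i=6
  #.#..|#  b20=1 t=0,i=2
  #..##|#  b19=1 t=0,i=10
  #..#.|.  b18=0 t=0,i=14
  #...#|.  b17=0 t=0,i=4
  #....|.  b16=0 t=1,i=4
  .####|#  b15=1 t=2,i=11
  .###.|.  b14=0 t=4,i=1
  .##.#|#  b13=1 t=1,i=11
  .##..|.  b12=0 t=0,i=12
  .#.##|.  b11=0 t=1,i=9
  .#.#.|.  b10=0 t=0,i=1
  .#..#|.  b9=0 t=0,i=9
  .#...|.  b8=0 t=0,i=3
  ..###|#  b7=1 t=2,i=10
  ..##.|#  b6=1 t=0,i=11
  ..#.#|.  b5=0 t=0,i=0
  ..#..|.  b4=0 t=1,i=2
  ...##|#  b3=1 t=2,i=4
  ...#.|.  b2=0 t=0,i=5
  ....#|#  b1=1 t=1,i=6
  .....|#  b0=1 t=1,i=5
  bits 01001110010110001010000011001011 = 1314431179

1314431179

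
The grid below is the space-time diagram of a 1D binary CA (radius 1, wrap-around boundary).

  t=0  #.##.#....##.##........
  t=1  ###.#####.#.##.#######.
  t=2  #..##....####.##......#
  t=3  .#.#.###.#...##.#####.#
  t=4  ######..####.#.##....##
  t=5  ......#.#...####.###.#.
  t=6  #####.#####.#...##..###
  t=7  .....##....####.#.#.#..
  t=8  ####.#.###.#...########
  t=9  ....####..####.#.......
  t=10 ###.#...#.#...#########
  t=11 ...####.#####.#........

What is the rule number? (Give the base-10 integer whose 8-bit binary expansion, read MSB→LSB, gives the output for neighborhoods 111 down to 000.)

61

  [7] ### => .  t=1,i=1
  [6] ##. => .  t=0,i=3
  [5] #.# => #  t=0,i=1
  [4] #.. => #  t=0,i=6
  [3] .## => #  t=0,i=2
  [2] .#. => #  t=0,i=0
  [1] ..# => .  t=0,i=9
  [0] ... => #  t=0,i=7
  bits 00111101 = 61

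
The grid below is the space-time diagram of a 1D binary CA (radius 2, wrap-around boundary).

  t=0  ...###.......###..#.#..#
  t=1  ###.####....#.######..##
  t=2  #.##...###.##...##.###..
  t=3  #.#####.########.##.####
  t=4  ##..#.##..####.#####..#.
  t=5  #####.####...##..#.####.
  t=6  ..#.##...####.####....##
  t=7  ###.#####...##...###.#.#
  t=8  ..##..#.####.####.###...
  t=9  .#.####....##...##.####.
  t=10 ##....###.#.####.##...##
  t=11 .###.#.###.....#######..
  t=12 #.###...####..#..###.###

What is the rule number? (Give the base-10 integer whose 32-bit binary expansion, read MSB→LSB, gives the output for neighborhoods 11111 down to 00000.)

  nb #####: next=#  (t=1,i=0, bit31=1)
  nb ####.: next=.  (t=1,i=1, bit30=0)
  nb ###.#: next=#  (t=1,i=2, bit29=1)
  nb ###..: next=#  (t=0,i=5, bit28=1)
  nb ##.##: next=#  (t=1,i=3, bit27=1)
  nb ##.#.: next=#  (t=7,i=20, bit26=1)
  nb ##..#: next=#  (t=0,i=16, bit25=1)
  nb ##...: next=#  (t=0,i=6, bit24=1)
  nb #.###: next=.  (t=1,i=4, bit23=0)
  nb #.##.: next=#  (t=2,i=2, bit22=1)
  nb #.#.#: next=.  (t=7,i=21, bit21=0)
  nb #.#..: next=.  (t=0,i=20, bit20=0)
  nb #..##: next=#  (t=1,i=21, bit19=1)
  nb #..#.: next=#  (t=0,i=17, bit18=1)
  nb #...#: next=#  (t=0,i=1, bit17=1)
  nb #....: next=#  (t=0,i=7, bit16=1)
  nb .####: next=.  (t=1,i=5, bit15=0)
  nb .###.: next=#  (t=0,i=4, bit14=1)
  nb .##.#: next=#  (t=2,i=17, bit13=1)
  nb .##..: next=#  (t=2,i=3, bit12=1)
  nb .#.##: next=.  (t=1,i=13, bit11=0)
  nb .#.#.: next=#  (t=0,i=19, bit10=1)
  nb .#..#: next=.  (t=0,i=21, bit9=0)
  nb .#...: next=#  (t=0,i=0, bit8=1)
  nb ..###: next=.  (t=0,i=3, bit7=0)
  nb ..##.: next=.  (t=2,i=16, bit6=0)
  nb ..#.#: next=#  (t=0,i=18, bit5=1)
  nb ..#..: next=#  (t=0,i=23, bit4=1)
  nb ...##: next=#  (t=0,i=2, bit3=1)
  nb ...#.: next=#  (t=1,i=11, bit2=1)
  nb ....#: next=.  (t=0,i=11, bit1=0)
  nb .....: next=.  (t=0,i=8, bit0=0)
  bits 10111111010011110111010100111100 = 3209655612

3209655612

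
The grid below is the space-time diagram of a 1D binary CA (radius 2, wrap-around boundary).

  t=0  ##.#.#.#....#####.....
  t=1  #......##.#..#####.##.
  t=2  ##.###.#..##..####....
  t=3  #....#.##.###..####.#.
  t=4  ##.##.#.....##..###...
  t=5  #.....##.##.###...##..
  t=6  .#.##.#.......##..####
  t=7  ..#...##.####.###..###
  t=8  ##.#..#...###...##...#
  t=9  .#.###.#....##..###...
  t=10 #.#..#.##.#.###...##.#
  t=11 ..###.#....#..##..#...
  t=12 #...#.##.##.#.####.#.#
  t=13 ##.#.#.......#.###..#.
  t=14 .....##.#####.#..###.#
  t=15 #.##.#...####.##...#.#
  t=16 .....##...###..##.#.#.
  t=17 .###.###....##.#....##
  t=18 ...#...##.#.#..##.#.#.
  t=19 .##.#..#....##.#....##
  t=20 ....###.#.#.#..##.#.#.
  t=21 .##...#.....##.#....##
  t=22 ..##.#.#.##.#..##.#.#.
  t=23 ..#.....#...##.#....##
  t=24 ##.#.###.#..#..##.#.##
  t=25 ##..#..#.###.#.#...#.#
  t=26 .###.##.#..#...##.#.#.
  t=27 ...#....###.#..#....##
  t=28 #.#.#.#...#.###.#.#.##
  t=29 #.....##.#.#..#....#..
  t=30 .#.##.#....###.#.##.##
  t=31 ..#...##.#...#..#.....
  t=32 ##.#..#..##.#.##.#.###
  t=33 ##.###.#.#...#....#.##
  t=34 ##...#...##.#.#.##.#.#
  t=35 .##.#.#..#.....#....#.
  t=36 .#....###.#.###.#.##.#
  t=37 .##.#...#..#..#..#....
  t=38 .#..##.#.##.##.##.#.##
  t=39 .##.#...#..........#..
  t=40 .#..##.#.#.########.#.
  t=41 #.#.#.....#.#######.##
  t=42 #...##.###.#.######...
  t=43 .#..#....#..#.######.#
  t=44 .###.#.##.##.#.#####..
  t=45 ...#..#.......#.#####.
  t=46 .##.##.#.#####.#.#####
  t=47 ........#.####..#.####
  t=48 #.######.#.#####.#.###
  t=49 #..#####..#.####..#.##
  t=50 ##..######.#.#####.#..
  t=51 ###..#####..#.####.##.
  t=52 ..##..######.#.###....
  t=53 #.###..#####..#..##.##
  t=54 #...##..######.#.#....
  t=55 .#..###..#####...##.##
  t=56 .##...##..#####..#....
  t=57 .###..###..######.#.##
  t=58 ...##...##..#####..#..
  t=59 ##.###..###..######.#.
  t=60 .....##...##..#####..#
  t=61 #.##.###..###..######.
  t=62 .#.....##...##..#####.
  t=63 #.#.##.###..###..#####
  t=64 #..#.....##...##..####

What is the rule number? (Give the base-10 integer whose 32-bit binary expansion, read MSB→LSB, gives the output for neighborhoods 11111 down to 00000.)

  #####|#  b31=1 t=0,i=14
  ####.|#  b30=1 t=0,i=15
  ###.#|#  b29=1 t=1,i=17
  ###..|#  b28=1 t=0,i=16
  ##.##|.  b27=0 t=1,i=18
  ##.#.|.  b26=0 t=0,i=2
  ##..#|#  b25=1 t=2,i=12
  ##...|#  b24=1 t=0,i=17
  #.###|.  b23=0 t=2,i=3
  #.##.|.  b22=0 t=1,i=19
  #.#.#|.  b21=0 t=0,i=3
  #.#..|#  b20=1 t=0,i=7
  #..##|.  b19=0 t=1,i=12
  #..#.|#  b18=1 t=5,i=21
  #...#|.  b17=0 t=4,i=20
  #....|.  b16=0 t=0,i=9
  .####|#  b15=1 t=0,i=13
  .###.|.  b14=0 t=2,i=4
  .##.#|.  b13=0 t=0,i=1
  .##..|#  b12=1 t=2,i=11
  .#.##|#  b11=1 t=3,i=6
  .#.#.|.  b10=0 t=0,i=4
  .#..#|#  b9=1 t=1,i=11
  .#...|#  b8=1 t=0,i=8
  ..###|.  b7=0 t=0,i=12
  ..##.|#  b6=1 t=0,i=0
  ..#.#|.  b5=0 t=3,i=5
  ..#..|.  b4=0 t=5,i=0
  ...##|.  b3=0 t=0,i=11
  ...#.|#  b2=1 t=3,i=4
  ....#|#  b1=1 t=0,i=10
  .....|#  b0=1 t=0,i=19
  bits 11110011000101001001101101000111 = 4078213959

4078213959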